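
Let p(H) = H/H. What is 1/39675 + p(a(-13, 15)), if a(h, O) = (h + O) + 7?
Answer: 39676/39675 ≈ 1.0000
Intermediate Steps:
a(h, O) = 7 + O + h (a(h, O) = (O + h) + 7 = 7 + O + h)
p(H) = 1
1/39675 + p(a(-13, 15)) = 1/39675 + 1 = 39676/39675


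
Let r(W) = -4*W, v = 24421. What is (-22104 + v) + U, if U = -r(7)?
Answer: 2345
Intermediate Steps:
U = 28 (U = -(-4)*7 = -1*(-28) = 28)
(-22104 + v) + U = (-22104 + 24421) + 28 = 2317 + 28 = 2345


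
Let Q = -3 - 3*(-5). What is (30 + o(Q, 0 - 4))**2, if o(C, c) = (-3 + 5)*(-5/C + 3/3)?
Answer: 34969/36 ≈ 971.36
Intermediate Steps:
Q = 12 (Q = -3 + 15 = 12)
o(C, c) = 2 - 10/C (o(C, c) = 2*(-5/C + 3*(1/3)) = 2*(-5/C + 1) = 2*(1 - 5/C) = 2 - 10/C)
(30 + o(Q, 0 - 4))**2 = (30 + (2 - 10/12))**2 = (30 + (2 - 10*1/12))**2 = (30 + (2 - 5/6))**2 = (30 + 7/6)**2 = (187/6)**2 = 34969/36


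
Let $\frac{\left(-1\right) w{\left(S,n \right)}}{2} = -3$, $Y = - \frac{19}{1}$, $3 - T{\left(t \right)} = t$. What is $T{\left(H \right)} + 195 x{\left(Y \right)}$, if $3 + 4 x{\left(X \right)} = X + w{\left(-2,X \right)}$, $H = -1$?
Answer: $-776$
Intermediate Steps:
$T{\left(t \right)} = 3 - t$
$Y = -19$ ($Y = \left(-19\right) 1 = -19$)
$w{\left(S,n \right)} = 6$ ($w{\left(S,n \right)} = \left(-2\right) \left(-3\right) = 6$)
$x{\left(X \right)} = \frac{3}{4} + \frac{X}{4}$ ($x{\left(X \right)} = - \frac{3}{4} + \frac{X + 6}{4} = - \frac{3}{4} + \frac{6 + X}{4} = - \frac{3}{4} + \left(\frac{3}{2} + \frac{X}{4}\right) = \frac{3}{4} + \frac{X}{4}$)
$T{\left(H \right)} + 195 x{\left(Y \right)} = \left(3 - -1\right) + 195 \left(\frac{3}{4} + \frac{1}{4} \left(-19\right)\right) = \left(3 + 1\right) + 195 \left(\frac{3}{4} - \frac{19}{4}\right) = 4 + 195 \left(-4\right) = 4 - 780 = -776$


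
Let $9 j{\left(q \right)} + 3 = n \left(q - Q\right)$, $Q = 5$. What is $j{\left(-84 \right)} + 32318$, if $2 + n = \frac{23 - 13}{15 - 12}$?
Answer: $\frac{872221}{27} \approx 32304.0$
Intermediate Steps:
$n = \frac{4}{3}$ ($n = -2 + \frac{23 - 13}{15 - 12} = -2 + \frac{10}{3} = \frac{4}{3} \approx 1.3333$)
$j{\left(q \right)} = - \frac{29}{27} + \frac{4 q}{27}$ ($j{\left(q \right)} = - \frac{1}{3} + \frac{\frac{4}{3} \left(q - 5\right)}{9} = - \frac{1}{3} + \frac{\frac{4}{3} \left(-5 + q\right)}{9} = - \frac{1}{3} + \frac{- \frac{20}{3} + \frac{4 q}{3}}{9} = - \frac{1}{3} + \left(- \frac{20}{27} + \frac{4 q}{27}\right) = - \frac{29}{27} + \frac{4 q}{27}$)
$j{\left(-84 \right)} + 32318 = \left(- \frac{29}{27} + \frac{4}{27} \left(-84\right)\right) + 32318 = \left(- \frac{29}{27} - \frac{112}{9}\right) + 32318 = - \frac{365}{27} + 32318 = \frac{872221}{27}$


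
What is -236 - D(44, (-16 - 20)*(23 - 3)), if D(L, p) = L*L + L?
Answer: -2216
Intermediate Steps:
D(L, p) = L + L**2 (D(L, p) = L**2 + L = L + L**2)
-236 - D(44, (-16 - 20)*(23 - 3)) = -236 - 44*(1 + 44) = -236 - 44*45 = -236 - 1*1980 = -236 - 1980 = -2216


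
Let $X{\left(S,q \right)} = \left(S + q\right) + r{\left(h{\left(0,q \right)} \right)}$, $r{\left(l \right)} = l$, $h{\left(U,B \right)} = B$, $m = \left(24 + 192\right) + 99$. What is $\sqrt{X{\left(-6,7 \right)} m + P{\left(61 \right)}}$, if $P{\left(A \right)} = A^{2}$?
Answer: $79$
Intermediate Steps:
$m = 315$ ($m = 216 + 99 = 315$)
$X{\left(S,q \right)} = S + 2 q$ ($X{\left(S,q \right)} = \left(S + q\right) + q = S + 2 q$)
$\sqrt{X{\left(-6,7 \right)} m + P{\left(61 \right)}} = \sqrt{\left(-6 + 2 \cdot 7\right) 315 + 61^{2}} = \sqrt{\left(-6 + 14\right) 315 + 3721} = \sqrt{8 \cdot 315 + 3721} = \sqrt{2520 + 3721} = \sqrt{6241} = 79$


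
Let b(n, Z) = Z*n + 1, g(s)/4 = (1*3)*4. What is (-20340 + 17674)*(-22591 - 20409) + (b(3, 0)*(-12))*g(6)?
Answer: 114637424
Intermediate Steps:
g(s) = 48 (g(s) = 4*((1*3)*4) = 4*(3*4) = 4*12 = 48)
b(n, Z) = 1 + Z*n
(-20340 + 17674)*(-22591 - 20409) + (b(3, 0)*(-12))*g(6) = (-20340 + 17674)*(-22591 - 20409) + ((1 + 0*3)*(-12))*48 = -2666*(-43000) + ((1 + 0)*(-12))*48 = 114638000 + (1*(-12))*48 = 114638000 - 12*48 = 114638000 - 576 = 114637424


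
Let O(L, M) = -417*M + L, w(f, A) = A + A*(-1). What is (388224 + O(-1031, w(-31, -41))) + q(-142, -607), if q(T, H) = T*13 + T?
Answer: 385205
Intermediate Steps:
w(f, A) = 0 (w(f, A) = A - A = 0)
O(L, M) = L - 417*M
q(T, H) = 14*T (q(T, H) = 13*T + T = 14*T)
(388224 + O(-1031, w(-31, -41))) + q(-142, -607) = (388224 + (-1031 - 417*0)) + 14*(-142) = (388224 + (-1031 + 0)) - 1988 = (388224 - 1031) - 1988 = 387193 - 1988 = 385205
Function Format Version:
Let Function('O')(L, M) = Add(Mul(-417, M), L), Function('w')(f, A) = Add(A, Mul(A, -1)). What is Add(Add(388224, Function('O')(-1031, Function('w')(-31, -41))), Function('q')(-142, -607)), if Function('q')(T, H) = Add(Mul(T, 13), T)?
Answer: 385205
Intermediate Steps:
Function('w')(f, A) = 0 (Function('w')(f, A) = Add(A, Mul(-1, A)) = 0)
Function('O')(L, M) = Add(L, Mul(-417, M))
Function('q')(T, H) = Mul(14, T) (Function('q')(T, H) = Add(Mul(13, T), T) = Mul(14, T))
Add(Add(388224, Function('O')(-1031, Function('w')(-31, -41))), Function('q')(-142, -607)) = Add(Add(388224, Add(-1031, Mul(-417, 0))), Mul(14, -142)) = Add(Add(388224, Add(-1031, 0)), -1988) = Add(Add(388224, -1031), -1988) = Add(387193, -1988) = 385205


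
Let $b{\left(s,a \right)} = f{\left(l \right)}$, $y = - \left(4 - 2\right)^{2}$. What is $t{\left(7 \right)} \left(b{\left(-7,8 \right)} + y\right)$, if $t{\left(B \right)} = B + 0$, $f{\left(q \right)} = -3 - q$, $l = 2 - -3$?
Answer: $-84$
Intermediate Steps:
$l = 5$ ($l = 2 + 3 = 5$)
$y = -4$ ($y = - 2^{2} = \left(-1\right) 4 = -4$)
$t{\left(B \right)} = B$
$b{\left(s,a \right)} = -8$ ($b{\left(s,a \right)} = -3 - 5 = -8$)
$t{\left(7 \right)} \left(b{\left(-7,8 \right)} + y\right) = 7 \left(-8 - 4\right) = 7 \left(-12\right) = -84$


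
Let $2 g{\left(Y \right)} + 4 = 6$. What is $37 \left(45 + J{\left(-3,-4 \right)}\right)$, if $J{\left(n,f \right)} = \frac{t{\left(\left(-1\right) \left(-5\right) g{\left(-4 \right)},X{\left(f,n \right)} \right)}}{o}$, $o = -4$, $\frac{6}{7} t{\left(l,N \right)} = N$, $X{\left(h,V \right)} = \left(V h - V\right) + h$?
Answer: $\frac{37111}{24} \approx 1546.3$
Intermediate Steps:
$X{\left(h,V \right)} = h - V + V h$ ($X{\left(h,V \right)} = \left(- V + V h\right) + h = h - V + V h$)
$g{\left(Y \right)} = 1$ ($g{\left(Y \right)} = -2 + \frac{1}{2} \cdot 6 = -2 + 3 = 1$)
$t{\left(l,N \right)} = \frac{7 N}{6}$
$J{\left(n,f \right)} = - \frac{7 f}{24} + \frac{7 n}{24} - \frac{7 f n}{24}$ ($J{\left(n,f \right)} = \frac{\frac{7}{6} \left(f - n + n f\right)}{-4} = \frac{7 \left(f - n + f n\right)}{6} \left(- \frac{1}{4}\right) = \left(- \frac{7 n}{6} + \frac{7 f}{6} + \frac{7 f n}{6}\right) \left(- \frac{1}{4}\right) = - \frac{7 f}{24} + \frac{7 n}{24} - \frac{7 f n}{24}$)
$37 \left(45 + J{\left(-3,-4 \right)}\right) = 37 \left(45 - \left(- \frac{7}{24} + \frac{7}{2}\right)\right) = 37 \left(45 - \frac{77}{24}\right) = 37 \cdot \frac{1003}{24} = \frac{37111}{24}$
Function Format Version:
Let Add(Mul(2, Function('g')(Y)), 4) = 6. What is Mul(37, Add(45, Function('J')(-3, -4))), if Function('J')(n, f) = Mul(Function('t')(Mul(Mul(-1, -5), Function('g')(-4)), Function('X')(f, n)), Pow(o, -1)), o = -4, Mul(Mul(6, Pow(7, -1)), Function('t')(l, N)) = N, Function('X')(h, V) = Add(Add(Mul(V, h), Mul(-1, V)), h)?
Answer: Rational(37111, 24) ≈ 1546.3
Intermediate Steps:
Function('X')(h, V) = Add(h, Mul(-1, V), Mul(V, h)) (Function('X')(h, V) = Add(Add(Mul(-1, V), Mul(V, h)), h) = Add(h, Mul(-1, V), Mul(V, h)))
Function('g')(Y) = 1 (Function('g')(Y) = Add(-2, Mul(Rational(1, 2), 6)) = Add(-2, 3) = 1)
Function('t')(l, N) = Mul(Rational(7, 6), N)
Function('J')(n, f) = Add(Mul(Rational(-7, 24), f), Mul(Rational(7, 24), n), Mul(Rational(-7, 24), f, n)) (Function('J')(n, f) = Mul(Mul(Rational(7, 6), Add(f, Mul(-1, n), Mul(n, f))), Pow(-4, -1)) = Mul(Mul(Rational(7, 6), Add(f, Mul(-1, n), Mul(f, n))), Rational(-1, 4)) = Mul(Add(Mul(Rational(-7, 6), n), Mul(Rational(7, 6), f), Mul(Rational(7, 6), f, n)), Rational(-1, 4)) = Add(Mul(Rational(-7, 24), f), Mul(Rational(7, 24), n), Mul(Rational(-7, 24), f, n)))
Mul(37, Add(45, Function('J')(-3, -4))) = Mul(37, Add(45, Add(Mul(Rational(-7, 24), -4), Mul(Rational(7, 24), -3), Mul(Rational(-7, 24), -4, -3)))) = Mul(37, Add(45, Add(Rational(7, 6), Rational(-7, 8), Rational(-7, 2)))) = Mul(37, Add(45, Rational(-77, 24))) = Mul(37, Rational(1003, 24)) = Rational(37111, 24)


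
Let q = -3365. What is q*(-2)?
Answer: 6730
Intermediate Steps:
q*(-2) = -3365*(-2) = 6730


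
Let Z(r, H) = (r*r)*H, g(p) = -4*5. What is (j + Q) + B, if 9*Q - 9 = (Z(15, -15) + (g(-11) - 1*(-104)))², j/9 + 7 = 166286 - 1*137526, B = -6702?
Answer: 1455485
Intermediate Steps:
g(p) = -20
Z(r, H) = H*r² (Z(r, H) = r²*H = H*r²)
j = 258777 (j = -63 + 9*(166286 - 1*137526) = -63 + 9*(166286 - 137526) = -63 + 9*28760 = -63 + 258840 = 258777)
Q = 1203410 (Q = 1 + (-15*15² + (-20 - 1*(-104)))²/9 = 1 + (-15*225 + (-20 + 104))²/9 = 1 + (-3375 + 84)²/9 = 1 + (⅑)*(-3291)² = 1 + (⅑)*10830681 = 1 + 1203409 = 1203410)
(j + Q) + B = (258777 + 1203410) - 6702 = 1462187 - 6702 = 1455485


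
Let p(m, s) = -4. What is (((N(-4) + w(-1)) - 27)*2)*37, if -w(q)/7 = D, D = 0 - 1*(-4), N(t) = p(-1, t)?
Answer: -4366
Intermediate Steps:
N(t) = -4
D = 4 (D = 0 + 4 = 4)
w(q) = -28 (w(q) = -7*4 = -28)
(((N(-4) + w(-1)) - 27)*2)*37 = (((-4 - 28) - 27)*2)*37 = ((-32 - 27)*2)*37 = -59*2*37 = -118*37 = -4366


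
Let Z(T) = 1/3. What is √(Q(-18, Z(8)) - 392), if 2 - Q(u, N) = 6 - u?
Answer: 3*I*√46 ≈ 20.347*I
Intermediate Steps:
Z(T) = ⅓
Q(u, N) = -4 + u (Q(u, N) = 2 - (6 - u) = 2 + (-6 + u) = -4 + u)
√(Q(-18, Z(8)) - 392) = √((-4 - 18) - 392) = √(-22 - 392) = √(-414) = 3*I*√46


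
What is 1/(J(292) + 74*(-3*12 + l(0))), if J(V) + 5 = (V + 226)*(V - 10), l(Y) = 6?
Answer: 1/143851 ≈ 6.9516e-6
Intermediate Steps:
J(V) = -5 + (-10 + V)*(226 + V) (J(V) = -5 + (V + 226)*(V - 10) = -5 + (226 + V)*(-10 + V) = -5 + (-10 + V)*(226 + V))
1/(J(292) + 74*(-3*12 + l(0))) = 1/((-2265 + 292**2 + 216*292) + 74*(-3*12 + 6)) = 1/((-2265 + 85264 + 63072) + 74*(-36 + 6)) = 1/(146071 + 74*(-30)) = 1/(146071 - 2220) = 1/143851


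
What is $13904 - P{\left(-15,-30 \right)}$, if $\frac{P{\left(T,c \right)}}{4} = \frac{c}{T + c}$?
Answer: $\frac{41704}{3} \approx 13901.0$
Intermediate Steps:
$P{\left(T,c \right)} = \frac{4 c}{T + c}$ ($P{\left(T,c \right)} = 4 \frac{c}{T + c} = \frac{4 c}{T + c}$)
$13904 - P{\left(-15,-30 \right)} = 13904 - 4 \left(-30\right) \frac{1}{-15 - 30} = 13904 - 4 \left(-30\right) \frac{1}{-45} = 13904 - 4 \left(-30\right) \left(- \frac{1}{45}\right) = 13904 - \frac{8}{3} = \frac{41704}{3}$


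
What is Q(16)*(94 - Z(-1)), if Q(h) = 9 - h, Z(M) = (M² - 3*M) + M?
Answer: -637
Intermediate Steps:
Z(M) = M² - 2*M
Q(16)*(94 - Z(-1)) = (9 - 1*16)*(94 - (-1)*(-2 - 1)) = (9 - 16)*(94 - (-1)*(-3)) = -7*(94 - 1*3) = -7*(94 - 3) = -7*91 = -637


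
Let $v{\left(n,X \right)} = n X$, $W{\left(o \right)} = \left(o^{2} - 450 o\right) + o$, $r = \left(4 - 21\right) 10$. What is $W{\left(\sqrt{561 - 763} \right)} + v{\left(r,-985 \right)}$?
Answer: $167248 - 449 i \sqrt{202} \approx 1.6725 \cdot 10^{5} - 6381.5 i$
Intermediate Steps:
$r = -170$ ($r = \left(-17\right) 10 = -170$)
$W{\left(o \right)} = o^{2} - 449 o$
$v{\left(n,X \right)} = X n$
$W{\left(\sqrt{561 - 763} \right)} + v{\left(r,-985 \right)} = \sqrt{561 - 763} \left(-449 + \sqrt{561 - 763}\right) - -167450 = \sqrt{-202} \left(-449 + \sqrt{-202}\right) + 167450 = i \sqrt{202} \left(-449 + i \sqrt{202}\right) + 167450 = 167450 + i \sqrt{202} \left(-449 + i \sqrt{202}\right)$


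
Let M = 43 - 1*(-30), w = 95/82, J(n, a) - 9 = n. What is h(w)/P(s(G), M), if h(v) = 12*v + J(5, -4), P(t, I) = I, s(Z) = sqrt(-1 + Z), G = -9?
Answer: 1144/2993 ≈ 0.38223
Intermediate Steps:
J(n, a) = 9 + n
w = 95/82 (w = 95*(1/82) = 95/82 ≈ 1.1585)
M = 73 (M = 43 + 30 = 73)
h(v) = 14 + 12*v (h(v) = 12*v + (9 + 5) = 12*v + 14 = 14 + 12*v)
h(w)/P(s(G), M) = (14 + 12*(95/82))/73 = (14 + 570/41)*(1/73) = (1144/41)*(1/73) = 1144/2993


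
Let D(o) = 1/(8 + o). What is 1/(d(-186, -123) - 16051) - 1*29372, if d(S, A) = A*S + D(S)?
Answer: -35693001082/1215205 ≈ -29372.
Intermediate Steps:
d(S, A) = 1/(8 + S) + A*S (d(S, A) = A*S + 1/(8 + S) = 1/(8 + S) + A*S)
1/(d(-186, -123) - 16051) - 1*29372 = 1/((1 - 123*(-186)*(8 - 186))/(8 - 186) - 16051) - 1*29372 = 1/((1 - 123*(-186)*(-178))/(-178) - 16051) - 29372 = 1/(-(1 - 4072284)/178 - 16051) - 29372 = 1/(-1/178*(-4072283) - 16051) - 29372 = 1/(4072283/178 - 16051) - 29372 = 1/(1215205/178) - 29372 = 178/1215205 - 29372 = -35693001082/1215205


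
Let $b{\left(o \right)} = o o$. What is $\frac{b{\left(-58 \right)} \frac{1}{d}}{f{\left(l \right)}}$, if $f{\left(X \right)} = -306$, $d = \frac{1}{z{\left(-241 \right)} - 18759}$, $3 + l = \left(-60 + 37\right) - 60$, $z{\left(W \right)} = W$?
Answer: $\frac{31958000}{153} \approx 2.0888 \cdot 10^{5}$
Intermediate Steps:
$b{\left(o \right)} = o^{2}$
$l = -86$ ($l = -3 + \left(\left(-60 + 37\right) - 60\right) = -3 - 83 = -86$)
$d = - \frac{1}{19000}$ ($d = \frac{1}{-241 - 18759} = \frac{1}{-19000} = - \frac{1}{19000} \approx -5.2632 \cdot 10^{-5}$)
$\frac{b{\left(-58 \right)} \frac{1}{d}}{f{\left(l \right)}} = \frac{\left(-58\right)^{2} \frac{1}{- \frac{1}{19000}}}{-306} = 3364 \left(-19000\right) \left(- \frac{1}{306}\right) = \left(-63916000\right) \left(- \frac{1}{306}\right) = \frac{31958000}{153}$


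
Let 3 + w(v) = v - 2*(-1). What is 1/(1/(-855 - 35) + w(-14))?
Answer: -890/13351 ≈ -0.066662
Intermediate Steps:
w(v) = -1 + v (w(v) = -3 + (v - 2*(-1)) = -3 + (v + 2) = -3 + (2 + v) = -1 + v)
1/(1/(-855 - 35) + w(-14)) = 1/(1/(-855 - 35) + (-1 - 14)) = 1/(1/(-890) - 15) = 1/(-1/890 - 15) = 1/(-13351/890) = -890/13351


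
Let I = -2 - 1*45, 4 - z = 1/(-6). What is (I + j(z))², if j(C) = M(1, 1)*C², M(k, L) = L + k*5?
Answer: 117649/36 ≈ 3268.0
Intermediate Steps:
M(k, L) = L + 5*k
z = 25/6 (z = 4 - 1/(-6) = 4 - 1*(-⅙) = 4 + ⅙ = 25/6 ≈ 4.1667)
I = -47 (I = -2 - 45 = -47)
j(C) = 6*C² (j(C) = (1 + 5*1)*C² = (1 + 5)*C² = 6*C²)
(I + j(z))² = (-47 + 6*(25/6)²)² = (-47 + 6*(625/36))² = (-47 + 625/6)² = (343/6)² = 117649/36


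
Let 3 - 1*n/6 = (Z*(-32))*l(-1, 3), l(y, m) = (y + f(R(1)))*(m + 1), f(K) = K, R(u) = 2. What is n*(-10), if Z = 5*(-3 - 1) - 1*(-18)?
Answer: 15180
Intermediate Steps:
Z = -2 (Z = 5*(-4) + 18 = -20 + 18 = -2)
l(y, m) = (1 + m)*(2 + y) (l(y, m) = (y + 2)*(m + 1) = (2 + y)*(1 + m) = (1 + m)*(2 + y))
n = -1518 (n = 18 - 6*(-2*(-32))*(2 - 1 + 2*3 + 3*(-1)) = 18 - 384*(2 - 1 + 6 - 3) = 18 - 384*4 = 18 - 6*256 = 18 - 1536 = -1518)
n*(-10) = -1518*(-10) = 15180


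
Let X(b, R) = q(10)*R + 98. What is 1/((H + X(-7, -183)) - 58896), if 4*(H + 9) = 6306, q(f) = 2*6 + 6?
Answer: -2/121049 ≈ -1.6522e-5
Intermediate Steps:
q(f) = 18 (q(f) = 12 + 6 = 18)
X(b, R) = 98 + 18*R (X(b, R) = 18*R + 98 = 98 + 18*R)
H = 3135/2 (H = -9 + (¼)*6306 = -9 + 3153/2 = 3135/2 ≈ 1567.5)
1/((H + X(-7, -183)) - 58896) = 1/((3135/2 + (98 + 18*(-183))) - 58896) = 1/((3135/2 + (98 - 3294)) - 58896) = 1/((3135/2 - 3196) - 58896) = 1/(-3257/2 - 58896) = 1/(-121049/2) = -2/121049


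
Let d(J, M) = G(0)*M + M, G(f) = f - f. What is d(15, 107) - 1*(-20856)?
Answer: 20963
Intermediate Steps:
G(f) = 0
d(J, M) = M (d(J, M) = 0*M + M = 0 + M = M)
d(15, 107) - 1*(-20856) = 107 - 1*(-20856) = 107 + 20856 = 20963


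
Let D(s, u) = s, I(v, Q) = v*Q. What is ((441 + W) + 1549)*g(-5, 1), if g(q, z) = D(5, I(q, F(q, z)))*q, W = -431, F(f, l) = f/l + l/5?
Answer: -38975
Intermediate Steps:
F(f, l) = l/5 + f/l (F(f, l) = f/l + l*(1/5) = f/l + l/5 = l/5 + f/l)
I(v, Q) = Q*v
g(q, z) = 5*q
((441 + W) + 1549)*g(-5, 1) = ((441 - 431) + 1549)*(5*(-5)) = (10 + 1549)*(-25) = 1559*(-25) = -38975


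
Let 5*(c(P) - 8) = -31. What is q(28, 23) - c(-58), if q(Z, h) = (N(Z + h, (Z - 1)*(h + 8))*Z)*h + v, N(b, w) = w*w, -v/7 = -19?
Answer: 2255832836/5 ≈ 4.5117e+8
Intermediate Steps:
v = 133 (v = -7*(-19) = 133)
c(P) = 9/5 (c(P) = 8 + (⅕)*(-31) = 8 - 31/5 = 9/5)
N(b, w) = w²
q(Z, h) = 133 + Z*h*(-1 + Z)²*(8 + h)² (q(Z, h) = (((Z - 1)*(h + 8))²*Z)*h + 133 = (((-1 + Z)*(8 + h))²*Z)*h + 133 = (((-1 + Z)²*(8 + h)²)*Z)*h + 133 = (Z*(-1 + Z)²*(8 + h)²)*h + 133 = Z*h*(-1 + Z)²*(8 + h)² + 133 = 133 + Z*h*(-1 + Z)²*(8 + h)²)
q(28, 23) - c(-58) = (133 + 28*23*(-8 - 1*23 + 8*28 + 28*23)²) - 1*9/5 = (133 + 28*23*(-8 - 23 + 224 + 644)²) - 9/5 = (133 + 28*23*837²) - 9/5 = (133 + 28*23*700569) - 9/5 = (133 + 451166436) - 9/5 = 451166569 - 9/5 = 2255832836/5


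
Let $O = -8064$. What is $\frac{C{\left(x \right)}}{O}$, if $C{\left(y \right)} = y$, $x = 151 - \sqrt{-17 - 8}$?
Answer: $- \frac{151}{8064} + \frac{5 i}{8064} \approx -0.018725 + 0.00062004 i$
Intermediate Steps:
$x = 151 - 5 i$ ($x = 151 - \sqrt{-25} = 151 - 5 i \approx 151.0 - 5.0 i$)
$\frac{C{\left(x \right)}}{O} = \frac{151 - 5 i}{-8064} = \left(151 - 5 i\right) \left(- \frac{1}{8064}\right) = - \frac{151}{8064} + \frac{5 i}{8064}$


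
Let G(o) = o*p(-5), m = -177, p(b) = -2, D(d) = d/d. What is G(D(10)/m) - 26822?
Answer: -4747492/177 ≈ -26822.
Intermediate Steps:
D(d) = 1
G(o) = -2*o (G(o) = o*(-2) = -2*o)
G(D(10)/m) - 26822 = -2/(-177) - 26822 = -2*(-1)/177 - 26822 = -2*(-1/177) - 26822 = 2/177 - 26822 = -4747492/177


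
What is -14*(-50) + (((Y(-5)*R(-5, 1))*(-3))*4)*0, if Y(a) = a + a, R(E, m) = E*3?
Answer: 700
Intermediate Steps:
R(E, m) = 3*E
Y(a) = 2*a
-14*(-50) + (((Y(-5)*R(-5, 1))*(-3))*4)*0 = -14*(-50) + ((((2*(-5))*(3*(-5)))*(-3))*4)*0 = 700 + ((-10*(-15)*(-3))*4)*0 = 700 + ((150*(-3))*4)*0 = 700 - 450*4*0 = 700 - 1800*0 = 700 + 0 = 700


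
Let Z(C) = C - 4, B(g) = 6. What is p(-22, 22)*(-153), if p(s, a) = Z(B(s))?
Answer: -306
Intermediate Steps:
Z(C) = -4 + C
p(s, a) = 2 (p(s, a) = -4 + 6 = 2)
p(-22, 22)*(-153) = 2*(-153) = -306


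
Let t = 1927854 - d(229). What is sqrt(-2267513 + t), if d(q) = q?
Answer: 4*I*sqrt(21243) ≈ 583.0*I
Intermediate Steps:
t = 1927625 (t = 1927854 - 1*229 = 1927854 - 229 = 1927625)
sqrt(-2267513 + t) = sqrt(-2267513 + 1927625) = sqrt(-339888) = 4*I*sqrt(21243)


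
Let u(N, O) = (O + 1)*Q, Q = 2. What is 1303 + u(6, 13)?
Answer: 1331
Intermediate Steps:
u(N, O) = 2 + 2*O (u(N, O) = (O + 1)*2 = (1 + O)*2 = 2 + 2*O)
1303 + u(6, 13) = 1303 + (2 + 2*13) = 1303 + (2 + 26) = 1303 + 28 = 1331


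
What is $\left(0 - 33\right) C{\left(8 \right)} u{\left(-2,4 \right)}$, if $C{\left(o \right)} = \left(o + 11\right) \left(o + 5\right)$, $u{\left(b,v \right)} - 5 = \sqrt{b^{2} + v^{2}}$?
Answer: $-40755 - 16302 \sqrt{5} \approx -77207.0$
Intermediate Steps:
$u{\left(b,v \right)} = 5 + \sqrt{b^{2} + v^{2}}$
$C{\left(o \right)} = \left(5 + o\right) \left(11 + o\right)$ ($C{\left(o \right)} = \left(11 + o\right) \left(5 + o\right) = \left(5 + o\right) \left(11 + o\right)$)
$\left(0 - 33\right) C{\left(8 \right)} u{\left(-2,4 \right)} = \left(0 - 33\right) \left(55 + 8^{2} + 16 \cdot 8\right) \left(5 + \sqrt{\left(-2\right)^{2} + 4^{2}}\right) = \left(0 - 33\right) \left(55 + 64 + 128\right) \left(5 + \sqrt{4 + 16}\right) = \left(-33\right) 247 \left(5 + \sqrt{20}\right) = - 8151 \left(5 + 2 \sqrt{5}\right) = -40755 - 16302 \sqrt{5}$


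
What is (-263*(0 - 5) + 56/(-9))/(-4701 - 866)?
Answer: -11779/50103 ≈ -0.23510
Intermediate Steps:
(-263*(0 - 5) + 56/(-9))/(-4701 - 866) = (-263*(-5) + 56*(-⅑))/(-5567) = (1315 - 56/9)*(-1/5567) = (11779/9)*(-1/5567) = -11779/50103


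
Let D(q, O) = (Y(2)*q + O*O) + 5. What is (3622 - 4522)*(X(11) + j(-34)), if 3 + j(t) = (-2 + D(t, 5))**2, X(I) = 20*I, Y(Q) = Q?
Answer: -1635300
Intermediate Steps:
D(q, O) = 5 + O**2 + 2*q (D(q, O) = (2*q + O*O) + 5 = (2*q + O**2) + 5 = (O**2 + 2*q) + 5 = 5 + O**2 + 2*q)
j(t) = -3 + (28 + 2*t)**2 (j(t) = -3 + (-2 + (5 + 5**2 + 2*t))**2 = -3 + (-2 + (5 + 25 + 2*t))**2 = -3 + (-2 + (30 + 2*t))**2 = -3 + (28 + 2*t)**2)
(3622 - 4522)*(X(11) + j(-34)) = (3622 - 4522)*(20*11 + (-3 + 4*(14 - 34)**2)) = -900*(220 + (-3 + 4*(-20)**2)) = -900*(220 + (-3 + 4*400)) = -900*(220 + (-3 + 1600)) = -900*(220 + 1597) = -900*1817 = -1635300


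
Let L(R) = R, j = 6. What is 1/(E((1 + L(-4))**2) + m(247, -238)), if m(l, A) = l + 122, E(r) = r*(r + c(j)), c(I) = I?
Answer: 1/504 ≈ 0.0019841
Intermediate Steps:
E(r) = r*(6 + r) (E(r) = r*(r + 6) = r*(6 + r))
m(l, A) = 122 + l
1/(E((1 + L(-4))**2) + m(247, -238)) = 1/((1 - 4)**2*(6 + (1 - 4)**2) + (122 + 247)) = 1/((-3)**2*(6 + (-3)**2) + 369) = 1/(9*(6 + 9) + 369) = 1/(9*15 + 369) = 1/(135 + 369) = 1/504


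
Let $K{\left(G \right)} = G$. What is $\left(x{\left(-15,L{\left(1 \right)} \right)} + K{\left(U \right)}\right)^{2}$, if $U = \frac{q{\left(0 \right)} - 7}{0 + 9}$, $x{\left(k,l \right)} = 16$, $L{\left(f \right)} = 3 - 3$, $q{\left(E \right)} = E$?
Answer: $\frac{18769}{81} \approx 231.72$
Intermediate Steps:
$L{\left(f \right)} = 0$
$U = - \frac{7}{9}$ ($U = \frac{0 - 7}{0 + 9} = - \frac{7}{9} \approx -0.77778$)
$\left(x{\left(-15,L{\left(1 \right)} \right)} + K{\left(U \right)}\right)^{2} = \left(16 - \frac{7}{9}\right)^{2} = \left(\frac{137}{9}\right)^{2} = \frac{18769}{81}$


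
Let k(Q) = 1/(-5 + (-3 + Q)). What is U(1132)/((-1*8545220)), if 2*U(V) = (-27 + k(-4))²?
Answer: -21125/492204672 ≈ -4.2919e-5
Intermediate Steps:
k(Q) = 1/(-8 + Q)
U(V) = 105625/288 (U(V) = (-27 + 1/(-8 - 4))²/2 = (-27 + 1/(-12))²/2 = (-27 - 1/12)²/2 = (-325/12)²/2 = (½)*(105625/144) = 105625/288)
U(1132)/((-1*8545220)) = 105625/(288*((-1*8545220))) = (105625/288)/(-8545220) = (105625/288)*(-1/8545220) = -21125/492204672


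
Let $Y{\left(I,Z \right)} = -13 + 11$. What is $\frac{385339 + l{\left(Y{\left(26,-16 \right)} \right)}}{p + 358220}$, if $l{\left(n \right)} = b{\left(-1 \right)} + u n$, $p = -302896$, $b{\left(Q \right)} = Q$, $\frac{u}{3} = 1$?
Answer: $\frac{96333}{13831} \approx 6.965$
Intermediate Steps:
$u = 3$ ($u = 3 \cdot 1 = 3$)
$Y{\left(I,Z \right)} = -2$
$l{\left(n \right)} = -1 + 3 n$
$\frac{385339 + l{\left(Y{\left(26,-16 \right)} \right)}}{p + 358220} = \frac{385339 + \left(-1 + 3 \left(-2\right)\right)}{-302896 + 358220} = \frac{385339 - 7}{55324} = \left(385339 - 7\right) \frac{1}{55324} = 385332 \cdot \frac{1}{55324} = \frac{96333}{13831}$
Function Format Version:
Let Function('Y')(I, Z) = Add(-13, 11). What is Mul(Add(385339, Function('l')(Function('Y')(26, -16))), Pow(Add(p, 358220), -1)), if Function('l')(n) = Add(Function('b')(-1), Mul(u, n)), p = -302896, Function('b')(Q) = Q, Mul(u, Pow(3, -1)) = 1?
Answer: Rational(96333, 13831) ≈ 6.9650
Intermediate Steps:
u = 3 (u = Mul(3, 1) = 3)
Function('Y')(I, Z) = -2
Function('l')(n) = Add(-1, Mul(3, n))
Mul(Add(385339, Function('l')(Function('Y')(26, -16))), Pow(Add(p, 358220), -1)) = Mul(Add(385339, Add(-1, Mul(3, -2))), Pow(Add(-302896, 358220), -1)) = Mul(Add(385339, Add(-1, -6)), Pow(55324, -1)) = Mul(Add(385339, -7), Rational(1, 55324)) = Mul(385332, Rational(1, 55324)) = Rational(96333, 13831)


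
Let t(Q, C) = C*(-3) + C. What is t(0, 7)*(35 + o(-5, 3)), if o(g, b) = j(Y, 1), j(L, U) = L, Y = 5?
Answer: -560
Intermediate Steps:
t(Q, C) = -2*C (t(Q, C) = -3*C + C = -2*C)
o(g, b) = 5
t(0, 7)*(35 + o(-5, 3)) = (-2*7)*(35 + 5) = -14*40 = -560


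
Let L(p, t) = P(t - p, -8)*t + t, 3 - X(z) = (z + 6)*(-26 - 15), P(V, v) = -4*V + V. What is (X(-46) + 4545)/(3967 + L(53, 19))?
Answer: 727/1481 ≈ 0.49088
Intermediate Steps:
P(V, v) = -3*V
X(z) = 249 + 41*z (X(z) = 3 - (z + 6)*(-26 - 15) = 3 - (6 + z)*(-41) = 3 - (-246 - 41*z) = 3 + (246 + 41*z) = 249 + 41*z)
L(p, t) = t + t*(-3*t + 3*p) (L(p, t) = (-3*(t - p))*t + t = (-3*t + 3*p)*t + t = t*(-3*t + 3*p) + t = t + t*(-3*t + 3*p))
(X(-46) + 4545)/(3967 + L(53, 19)) = ((249 + 41*(-46)) + 4545)/(3967 + 19*(1 - 3*19 + 3*53)) = ((249 - 1886) + 4545)/(3967 + 19*(1 - 57 + 159)) = (-1637 + 4545)/(3967 + 19*103) = 2908/(3967 + 1957) = 2908/5924 = 2908*(1/5924) = 727/1481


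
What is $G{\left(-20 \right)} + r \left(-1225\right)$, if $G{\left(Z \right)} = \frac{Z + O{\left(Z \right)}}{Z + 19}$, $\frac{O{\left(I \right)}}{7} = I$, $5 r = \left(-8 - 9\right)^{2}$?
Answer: $-70645$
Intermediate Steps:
$r = \frac{289}{5}$ ($r = \frac{\left(-8 - 9\right)^{2}}{5} = \frac{\left(-17\right)^{2}}{5} = \frac{1}{5} \cdot 289 = \frac{289}{5} \approx 57.8$)
$O{\left(I \right)} = 7 I$
$G{\left(Z \right)} = \frac{8 Z}{19 + Z}$ ($G{\left(Z \right)} = \frac{Z + 7 Z}{Z + 19} = \frac{8 Z}{19 + Z}$)
$G{\left(-20 \right)} + r \left(-1225\right) = 8 \left(-20\right) \frac{1}{19 - 20} + \frac{289}{5} \left(-1225\right) = 8 \left(-20\right) \frac{1}{-1} - 70805 = 8 \left(-20\right) \left(-1\right) - 70805 = 160 - 70805 = -70645$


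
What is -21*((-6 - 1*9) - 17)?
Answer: 672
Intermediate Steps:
-21*((-6 - 1*9) - 17) = -21*((-6 - 9) - 17) = -21*(-15 - 17) = -21*(-32) = 672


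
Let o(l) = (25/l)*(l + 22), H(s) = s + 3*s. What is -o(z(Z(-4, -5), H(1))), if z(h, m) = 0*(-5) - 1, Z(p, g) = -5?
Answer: 525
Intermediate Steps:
H(s) = 4*s
z(h, m) = -1 (z(h, m) = 0 - 1 = -1)
o(l) = 25*(22 + l)/l (o(l) = (25/l)*(22 + l) = 25*(22 + l)/l)
-o(z(Z(-4, -5), H(1))) = -(25 + 550/(-1)) = -(25 + 550*(-1)) = -(25 - 550) = -1*(-525) = 525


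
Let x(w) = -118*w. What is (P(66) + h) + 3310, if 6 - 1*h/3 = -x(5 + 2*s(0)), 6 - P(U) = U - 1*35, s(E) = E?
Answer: 1533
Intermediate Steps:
P(U) = 41 - U (P(U) = 6 - (U - 1*35) = 6 - (U - 35) = 6 - (-35 + U) = 6 + (35 - U) = 41 - U)
h = -1752 (h = 18 - (-3)*(-118*(5 + 2*0)) = 18 - (-3)*(-118*(5 + 0)) = 18 - (-3)*(-118*5) = 18 - (-3)*(-590) = 18 - 3*590 = 18 - 1770 = -1752)
(P(66) + h) + 3310 = ((41 - 1*66) - 1752) + 3310 = ((41 - 66) - 1752) + 3310 = (-25 - 1752) + 3310 = -1777 + 3310 = 1533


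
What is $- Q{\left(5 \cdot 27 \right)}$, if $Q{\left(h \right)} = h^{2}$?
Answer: $-18225$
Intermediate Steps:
$- Q{\left(5 \cdot 27 \right)} = - \left(5 \cdot 27\right)^{2} = - 135^{2} = \left(-1\right) 18225 = -18225$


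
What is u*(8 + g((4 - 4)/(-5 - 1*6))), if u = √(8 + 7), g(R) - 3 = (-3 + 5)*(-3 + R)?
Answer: 5*√15 ≈ 19.365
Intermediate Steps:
g(R) = -3 + 2*R (g(R) = 3 + (-3 + 5)*(-3 + R) = 3 + 2*(-3 + R) = 3 + (-6 + 2*R) = -3 + 2*R)
u = √15 ≈ 3.8730
u*(8 + g((4 - 4)/(-5 - 1*6))) = √15*(8 + (-3 + 2*((4 - 4)/(-5 - 1*6)))) = √15*(8 + (-3 + 2*(0/(-5 - 6)))) = √15*(8 + (-3 + 2*(0/(-11)))) = √15*(8 + (-3 + 2*(0*(-1/11)))) = √15*(8 + (-3 + 2*0)) = √15*(8 + (-3 + 0)) = √15*(8 - 3) = √15*5 = 5*√15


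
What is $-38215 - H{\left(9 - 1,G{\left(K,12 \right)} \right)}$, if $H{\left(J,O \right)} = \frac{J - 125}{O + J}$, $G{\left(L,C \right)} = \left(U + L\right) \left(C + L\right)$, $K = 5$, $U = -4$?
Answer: $- \frac{955258}{25} \approx -38210.0$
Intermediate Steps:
$G{\left(L,C \right)} = \left(-4 + L\right) \left(C + L\right)$
$H{\left(J,O \right)} = \frac{-125 + J}{J + O}$
$-38215 - H{\left(9 - 1,G{\left(K,12 \right)} \right)} = -38215 - \frac{-125 + \left(9 - 1\right)}{\left(9 - 1\right) + \left(5^{2} - 48 - 20 + 12 \cdot 5\right)} = -38215 - \frac{-125 + 8}{8 + \left(25 - 48 - 20 + 60\right)} = -38215 - \frac{1}{8 + 17} \left(-117\right) = -38215 - \frac{1}{25} \left(-117\right) = -38215 - - \frac{117}{25} = -38215 + \frac{117}{25} = - \frac{955258}{25}$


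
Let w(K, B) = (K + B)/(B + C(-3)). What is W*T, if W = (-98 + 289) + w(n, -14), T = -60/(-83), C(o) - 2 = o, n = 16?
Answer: 11452/83 ≈ 137.98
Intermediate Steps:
C(o) = 2 + o
w(K, B) = (B + K)/(-1 + B) (w(K, B) = (K + B)/(B + (2 - 3)) = (B + K)/(B - 1) = (B + K)/(-1 + B))
T = 60/83 (T = -60*(-1/83) = 60/83 ≈ 0.72289)
W = 2863/15 (W = (-98 + 289) + (-14 + 16)/(-1 - 14) = 191 + 2/(-15) = 191 - 1/15*2 = 191 - 2/15 = 2863/15 ≈ 190.87)
W*T = (2863/15)*(60/83) = 11452/83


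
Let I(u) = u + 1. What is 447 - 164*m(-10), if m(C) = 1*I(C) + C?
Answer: 3563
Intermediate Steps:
I(u) = 1 + u
m(C) = 1 + 2*C (m(C) = 1*(1 + C) + C = (1 + C) + C = 1 + 2*C)
447 - 164*m(-10) = 447 - 164*(1 + 2*(-10)) = 447 - 164*(1 - 20) = 447 - 164*(-19) = 447 + 3116 = 3563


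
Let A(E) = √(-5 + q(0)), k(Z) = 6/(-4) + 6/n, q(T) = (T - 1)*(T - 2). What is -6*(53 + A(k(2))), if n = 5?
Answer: -318 - 6*I*√3 ≈ -318.0 - 10.392*I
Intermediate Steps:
q(T) = (-1 + T)*(-2 + T)
k(Z) = -3/10 (k(Z) = 6/(-4) + 6/5 = 6*(-¼) + 6*(⅕) = -3/2 + 6/5 = -3/10)
A(E) = I*√3 (A(E) = √(-5 + (2 + 0² - 3*0)) = √(-5 + (2 + 0 + 0)) = √(-5 + 2) = √(-3) = I*√3)
-6*(53 + A(k(2))) = -6*(53 + I*√3) = -318 - 6*I*√3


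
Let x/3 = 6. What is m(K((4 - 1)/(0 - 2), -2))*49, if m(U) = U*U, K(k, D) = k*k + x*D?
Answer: 893025/16 ≈ 55814.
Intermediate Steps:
x = 18 (x = 3*6 = 18)
K(k, D) = k² + 18*D (K(k, D) = k*k + 18*D = k² + 18*D)
m(U) = U²
m(K((4 - 1)/(0 - 2), -2))*49 = (((4 - 1)/(0 - 2))² + 18*(-2))²*49 = ((3/(-2))² - 36)²*49 = ((3*(-½))² - 36)²*49 = ((-3/2)² - 36)²*49 = (9/4 - 36)²*49 = (-135/4)²*49 = (18225/16)*49 = 893025/16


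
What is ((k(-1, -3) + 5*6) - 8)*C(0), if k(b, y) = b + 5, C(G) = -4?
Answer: -104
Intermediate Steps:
k(b, y) = 5 + b
((k(-1, -3) + 5*6) - 8)*C(0) = (((5 - 1) + 5*6) - 8)*(-4) = ((4 + 30) - 8)*(-4) = (34 - 8)*(-4) = 26*(-4) = -104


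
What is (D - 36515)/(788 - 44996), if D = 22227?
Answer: 893/2763 ≈ 0.32320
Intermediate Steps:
(D - 36515)/(788 - 44996) = (22227 - 36515)/(788 - 44996) = -14288/(-44208) = -14288*(-1/44208) = 893/2763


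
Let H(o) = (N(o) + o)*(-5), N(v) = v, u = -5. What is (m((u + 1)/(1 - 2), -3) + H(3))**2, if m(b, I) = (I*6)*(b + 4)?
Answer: 30276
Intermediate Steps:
H(o) = -10*o (H(o) = (o + o)*(-5) = (2*o)*(-5) = -10*o)
m(b, I) = 6*I*(4 + b) (m(b, I) = (6*I)*(4 + b) = 6*I*(4 + b))
(m((u + 1)/(1 - 2), -3) + H(3))**2 = (6*(-3)*(4 + (-5 + 1)/(1 - 2)) - 10*3)**2 = (6*(-3)*(4 - 4/(-1)) - 30)**2 = (6*(-3)*(4 - 4*(-1)) - 30)**2 = (6*(-3)*(4 + 4) - 30)**2 = (6*(-3)*8 - 30)**2 = (-144 - 30)**2 = (-174)**2 = 30276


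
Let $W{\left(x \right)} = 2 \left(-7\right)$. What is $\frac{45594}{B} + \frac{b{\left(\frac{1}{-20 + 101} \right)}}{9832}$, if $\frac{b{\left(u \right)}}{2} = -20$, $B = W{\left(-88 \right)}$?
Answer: $- \frac{28017548}{8603} \approx -3256.7$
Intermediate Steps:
$W{\left(x \right)} = -14$
$B = -14$
$b{\left(u \right)} = -40$ ($b{\left(u \right)} = 2 \left(-20\right) = -40$)
$\frac{45594}{B} + \frac{b{\left(\frac{1}{-20 + 101} \right)}}{9832} = \frac{45594}{-14} - \frac{40}{9832} = 45594 \left(- \frac{1}{14}\right) - \frac{5}{1229} = - \frac{22797}{7} - \frac{5}{1229} = - \frac{28017548}{8603}$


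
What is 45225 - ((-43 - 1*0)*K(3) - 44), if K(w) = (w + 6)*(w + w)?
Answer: 47591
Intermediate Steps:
K(w) = 2*w*(6 + w) (K(w) = (6 + w)*(2*w) = 2*w*(6 + w))
45225 - ((-43 - 1*0)*K(3) - 44) = 45225 - ((-43 - 1*0)*(2*3*(6 + 3)) - 44) = 45225 - ((-43 + 0)*(2*3*9) - 44) = 45225 - (-43*54 - 44) = 45225 - (-2322 - 44) = 45225 - 1*(-2366) = 45225 + 2366 = 47591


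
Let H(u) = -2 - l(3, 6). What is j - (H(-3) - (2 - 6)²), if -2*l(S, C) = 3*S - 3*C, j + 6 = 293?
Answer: 619/2 ≈ 309.50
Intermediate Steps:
j = 287 (j = -6 + 293 = 287)
l(S, C) = -3*S/2 + 3*C/2 (l(S, C) = -(3*S - 3*C)/2 = -(-3*C + 3*S)/2 = -3*S/2 + 3*C/2)
H(u) = -13/2 (H(u) = -2 - (-3/2*3 + (3/2)*6) = -2 - (-9/2 + 9) = -2 - 1*9/2 = -2 - 9/2 = -13/2)
j - (H(-3) - (2 - 6)²) = 287 - (-13/2 - (2 - 6)²) = 287 - (-13/2 - 1*(-4)²) = 287 - (-13/2 - 1*16) = 287 - (-13/2 - 16) = 287 - 1*(-45/2) = 287 + 45/2 = 619/2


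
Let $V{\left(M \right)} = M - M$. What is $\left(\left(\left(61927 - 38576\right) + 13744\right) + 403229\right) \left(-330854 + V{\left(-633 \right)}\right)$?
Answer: $-145682956696$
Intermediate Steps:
$V{\left(M \right)} = 0$
$\left(\left(\left(61927 - 38576\right) + 13744\right) + 403229\right) \left(-330854 + V{\left(-633 \right)}\right) = \left(\left(\left(61927 - 38576\right) + 13744\right) + 403229\right) \left(-330854 + 0\right) = \left(\left(23351 + 13744\right) + 403229\right) \left(-330854\right) = \left(37095 + 403229\right) \left(-330854\right) = 440324 \left(-330854\right) = -145682956696$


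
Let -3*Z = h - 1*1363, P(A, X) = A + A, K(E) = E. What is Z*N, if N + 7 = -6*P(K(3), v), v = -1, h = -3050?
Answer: -63253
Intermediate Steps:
P(A, X) = 2*A
Z = 1471 (Z = -(-3050 - 1*1363)/3 = -(-3050 - 1363)/3 = -1/3*(-4413) = 1471)
N = -43 (N = -7 - 12*3 = -7 - 6*6 = -7 - 36 = -43)
Z*N = 1471*(-43) = -63253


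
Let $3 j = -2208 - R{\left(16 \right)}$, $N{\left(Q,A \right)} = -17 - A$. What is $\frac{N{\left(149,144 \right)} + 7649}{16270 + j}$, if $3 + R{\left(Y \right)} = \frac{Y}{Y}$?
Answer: $\frac{5616}{11651} \approx 0.48202$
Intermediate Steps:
$R{\left(Y \right)} = -2$ ($R{\left(Y \right)} = -3 + \frac{Y}{Y} = -3 + 1 = -2$)
$j = - \frac{2206}{3}$ ($j = \frac{-2208 - -2}{3} = \frac{-2208 + 2}{3} = \frac{1}{3} \left(-2206\right) = - \frac{2206}{3} \approx -735.33$)
$\frac{N{\left(149,144 \right)} + 7649}{16270 + j} = \frac{\left(-17 - 144\right) + 7649}{16270 - \frac{2206}{3}} = \frac{\left(-17 - 144\right) + 7649}{\frac{46604}{3}} = \left(-161 + 7649\right) \frac{3}{46604} = 7488 \cdot \frac{3}{46604} = \frac{5616}{11651}$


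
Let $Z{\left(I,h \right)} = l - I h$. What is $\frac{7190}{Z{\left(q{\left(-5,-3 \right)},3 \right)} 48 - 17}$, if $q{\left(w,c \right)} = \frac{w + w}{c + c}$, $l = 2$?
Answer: $- \frac{7190}{161} \approx -44.658$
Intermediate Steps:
$q{\left(w,c \right)} = \frac{w}{c}$ ($q{\left(w,c \right)} = \frac{2 w}{2 c} = 2 w \frac{1}{2 c} = \frac{w}{c}$)
$Z{\left(I,h \right)} = 2 - I h$
$\frac{7190}{Z{\left(q{\left(-5,-3 \right)},3 \right)} 48 - 17} = \frac{7190}{\left(2 - - \frac{5}{-3} \cdot 3\right) 48 - 17} = \frac{7190}{\left(2 - \left(-5\right) \left(- \frac{1}{3}\right) 3\right) 48 - 17} = \frac{7190}{\left(2 - \frac{5}{3} \cdot 3\right) 48 - 17} = \frac{7190}{\left(2 - 5\right) 48 - 17} = \frac{7190}{\left(-3\right) 48 - 17} = \frac{7190}{-144 - 17} = \frac{7190}{-161} = 7190 \left(- \frac{1}{161}\right) = - \frac{7190}{161}$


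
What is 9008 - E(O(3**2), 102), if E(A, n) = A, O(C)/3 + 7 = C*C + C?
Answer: 8759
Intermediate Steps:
O(C) = -21 + 3*C + 3*C**2 (O(C) = -21 + 3*(C*C + C) = -21 + 3*(C**2 + C) = -21 + 3*(C + C**2) = -21 + (3*C + 3*C**2) = -21 + 3*C + 3*C**2)
9008 - E(O(3**2), 102) = 9008 - (-21 + 3*3**2 + 3*(3**2)**2) = 9008 - (-21 + 3*9 + 3*9**2) = 9008 - (-21 + 27 + 3*81) = 9008 - (-21 + 27 + 243) = 9008 - 1*249 = 9008 - 249 = 8759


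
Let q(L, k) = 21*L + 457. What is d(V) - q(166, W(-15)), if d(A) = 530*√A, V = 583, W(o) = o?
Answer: -3943 + 530*√583 ≈ 8854.1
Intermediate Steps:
q(L, k) = 457 + 21*L
d(V) - q(166, W(-15)) = 530*√583 - (457 + 21*166) = 530*√583 - (457 + 3486) = 530*√583 - 1*3943 = 530*√583 - 3943 = -3943 + 530*√583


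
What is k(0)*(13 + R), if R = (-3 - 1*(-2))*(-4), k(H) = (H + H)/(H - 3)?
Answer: 0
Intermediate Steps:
k(H) = 2*H/(-3 + H) (k(H) = (2*H)/(-3 + H) = 2*H/(-3 + H))
R = 4 (R = (-3 + 2)*(-4) = -1*(-4) = 4)
k(0)*(13 + R) = (2*0/(-3 + 0))*(13 + 4) = (2*0/(-3))*17 = (2*0*(-⅓))*17 = 0*17 = 0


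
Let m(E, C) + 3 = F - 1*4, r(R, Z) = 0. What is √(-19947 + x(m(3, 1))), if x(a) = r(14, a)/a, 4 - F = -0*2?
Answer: I*√19947 ≈ 141.23*I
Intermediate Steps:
F = 4 (F = 4 - (-1)*0*2 = 4 - (-1)*0 = 4 - 1*0 = 4 + 0 = 4)
m(E, C) = -3 (m(E, C) = -3 + (4 - 1*4) = -3 + (4 - 4) = -3 + 0 = -3)
x(a) = 0 (x(a) = 0/a = 0)
√(-19947 + x(m(3, 1))) = √(-19947 + 0) = √(-19947) = I*√19947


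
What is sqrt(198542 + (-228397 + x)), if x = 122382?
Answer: sqrt(92527) ≈ 304.18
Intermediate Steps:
sqrt(198542 + (-228397 + x)) = sqrt(198542 + (-228397 + 122382)) = sqrt(198542 - 106015) = sqrt(92527)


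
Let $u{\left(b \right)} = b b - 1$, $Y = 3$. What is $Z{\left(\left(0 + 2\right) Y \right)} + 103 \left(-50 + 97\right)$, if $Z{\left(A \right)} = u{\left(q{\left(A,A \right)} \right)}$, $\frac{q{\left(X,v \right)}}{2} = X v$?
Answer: $10024$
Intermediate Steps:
$q{\left(X,v \right)} = 2 X v$
$u{\left(b \right)} = -1 + b^{2}$ ($u{\left(b \right)} = b^{2} + \left(-5 + 4\right) = b^{2} - 1 = -1 + b^{2}$)
$Z{\left(A \right)} = -1 + 4 A^{4}$ ($Z{\left(A \right)} = -1 + \left(2 A A\right)^{2} = -1 + \left(2 A^{2}\right)^{2} = -1 + 4 A^{4}$)
$Z{\left(\left(0 + 2\right) Y \right)} + 103 \left(-50 + 97\right) = \left(-1 + 4 \left(\left(0 + 2\right) 3\right)^{4}\right) + 103 \left(-50 + 97\right) = \left(-1 + 4 \left(2 \cdot 3\right)^{4}\right) + 103 \cdot 47 = \left(-1 + 4 \cdot 6^{4}\right) + 4841 = \left(-1 + 4 \cdot 1296\right) + 4841 = \left(-1 + 5184\right) + 4841 = 5183 + 4841 = 10024$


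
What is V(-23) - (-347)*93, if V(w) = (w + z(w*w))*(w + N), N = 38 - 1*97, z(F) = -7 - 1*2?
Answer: 34895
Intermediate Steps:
z(F) = -9 (z(F) = -7 - 2 = -9)
N = -59 (N = 38 - 97 = -59)
V(w) = (-59 + w)*(-9 + w) (V(w) = (w - 9)*(w - 59) = (-9 + w)*(-59 + w) = (-59 + w)*(-9 + w))
V(-23) - (-347)*93 = (531 + (-23)**2 - 68*(-23)) - (-347)*93 = (531 + 529 + 1564) - 1*(-32271) = 2624 + 32271 = 34895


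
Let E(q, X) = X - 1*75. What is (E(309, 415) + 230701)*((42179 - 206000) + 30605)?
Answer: -30778357856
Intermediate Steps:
E(q, X) = -75 + X (E(q, X) = X - 75 = -75 + X)
(E(309, 415) + 230701)*((42179 - 206000) + 30605) = ((-75 + 415) + 230701)*((42179 - 206000) + 30605) = (340 + 230701)*(-163821 + 30605) = 231041*(-133216) = -30778357856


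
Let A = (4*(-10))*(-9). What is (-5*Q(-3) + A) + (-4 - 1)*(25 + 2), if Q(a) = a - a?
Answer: 225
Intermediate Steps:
A = 360 (A = -40*(-9) = 360)
Q(a) = 0
(-5*Q(-3) + A) + (-4 - 1)*(25 + 2) = (-5*0 + 360) + (-4 - 1)*(25 + 2) = (0 + 360) - 5*27 = 360 - 135 = 225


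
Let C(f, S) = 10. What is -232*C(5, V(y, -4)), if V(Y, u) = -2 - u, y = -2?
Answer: -2320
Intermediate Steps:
-232*C(5, V(y, -4)) = -232*10 = -2320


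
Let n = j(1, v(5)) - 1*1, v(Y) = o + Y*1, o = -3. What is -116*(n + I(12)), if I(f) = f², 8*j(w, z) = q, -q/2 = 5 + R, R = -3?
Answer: -16530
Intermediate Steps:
v(Y) = -3 + Y (v(Y) = -3 + Y*1 = -3 + Y)
q = -4 (q = -2*(5 - 3) = -2*2 = -4)
j(w, z) = -½ (j(w, z) = (⅛)*(-4) = -½)
n = -3/2 (n = -½ - 1*1 = -½ - 1 = -3/2 ≈ -1.5000)
-116*(n + I(12)) = -116*(-3/2 + 12²) = -116*(-3/2 + 144) = -116*285/2 = -16530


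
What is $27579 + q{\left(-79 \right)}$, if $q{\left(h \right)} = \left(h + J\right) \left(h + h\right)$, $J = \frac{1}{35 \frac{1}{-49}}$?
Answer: $\frac{201411}{5} \approx 40282.0$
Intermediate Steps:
$J = - \frac{7}{5}$ ($J = \frac{1}{35 \left(- \frac{1}{49}\right)} = \frac{1}{- \frac{5}{7}} = - \frac{7}{5} \approx -1.4$)
$q{\left(h \right)} = 2 h \left(- \frac{7}{5} + h\right)$ ($q{\left(h \right)} = \left(h - \frac{7}{5}\right) \left(h + h\right) = \left(- \frac{7}{5} + h\right) 2 h = 2 h \left(- \frac{7}{5} + h\right)$)
$27579 + q{\left(-79 \right)} = 27579 + \frac{2}{5} \left(-79\right) \left(-7 + 5 \left(-79\right)\right) = 27579 + \frac{2}{5} \left(-79\right) \left(-7 - 395\right) = 27579 + \frac{2}{5} \left(-79\right) \left(-402\right) = 27579 + \frac{63516}{5} = \frac{201411}{5}$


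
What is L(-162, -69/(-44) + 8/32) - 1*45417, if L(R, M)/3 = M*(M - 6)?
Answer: -5498217/121 ≈ -45440.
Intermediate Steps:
L(R, M) = 3*M*(-6 + M) (L(R, M) = 3*(M*(M - 6)) = 3*(M*(-6 + M)) = 3*M*(-6 + M))
L(-162, -69/(-44) + 8/32) - 1*45417 = 3*(-69/(-44) + 8/32)*(-6 + (-69/(-44) + 8/32)) - 1*45417 = 3*(-69*(-1/44) + 8*(1/32))*(-6 + (-69*(-1/44) + 8*(1/32))) - 45417 = 3*(69/44 + ¼)*(-6 + (69/44 + ¼)) - 45417 = 3*(20/11)*(-6 + 20/11) - 45417 = 3*(20/11)*(-46/11) - 45417 = -2760/121 - 45417 = -5498217/121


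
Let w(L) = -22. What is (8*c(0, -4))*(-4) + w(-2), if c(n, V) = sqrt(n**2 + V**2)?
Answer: -150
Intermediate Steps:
c(n, V) = sqrt(V**2 + n**2)
(8*c(0, -4))*(-4) + w(-2) = (8*sqrt((-4)**2 + 0**2))*(-4) - 22 = (8*sqrt(16 + 0))*(-4) - 22 = (8*sqrt(16))*(-4) - 22 = (8*4)*(-4) - 22 = 32*(-4) - 22 = -128 - 22 = -150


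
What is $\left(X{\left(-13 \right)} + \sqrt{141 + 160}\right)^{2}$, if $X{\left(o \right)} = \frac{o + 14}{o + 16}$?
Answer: $\frac{2710}{9} + \frac{2 \sqrt{301}}{3} \approx 312.68$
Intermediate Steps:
$X{\left(o \right)} = \frac{14 + o}{16 + o}$
$\left(X{\left(-13 \right)} + \sqrt{141 + 160}\right)^{2} = \left(\frac{14 - 13}{16 - 13} + \sqrt{141 + 160}\right)^{2} = \left(\frac{1}{3} \cdot 1 + \sqrt{301}\right)^{2} = \left(\frac{1}{3} + \sqrt{301}\right)^{2}$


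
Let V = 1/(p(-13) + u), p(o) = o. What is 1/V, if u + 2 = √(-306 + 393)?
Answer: -15 + √87 ≈ -5.6726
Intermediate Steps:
u = -2 + √87 (u = -2 + √(-306 + 393) = -2 + √87 ≈ 7.3274)
V = 1/(-15 + √87) (V = 1/(-13 + (-2 + √87)) = 1/(-15 + √87) ≈ -0.17629)
1/V = 1/(-5/46 - √87/138)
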